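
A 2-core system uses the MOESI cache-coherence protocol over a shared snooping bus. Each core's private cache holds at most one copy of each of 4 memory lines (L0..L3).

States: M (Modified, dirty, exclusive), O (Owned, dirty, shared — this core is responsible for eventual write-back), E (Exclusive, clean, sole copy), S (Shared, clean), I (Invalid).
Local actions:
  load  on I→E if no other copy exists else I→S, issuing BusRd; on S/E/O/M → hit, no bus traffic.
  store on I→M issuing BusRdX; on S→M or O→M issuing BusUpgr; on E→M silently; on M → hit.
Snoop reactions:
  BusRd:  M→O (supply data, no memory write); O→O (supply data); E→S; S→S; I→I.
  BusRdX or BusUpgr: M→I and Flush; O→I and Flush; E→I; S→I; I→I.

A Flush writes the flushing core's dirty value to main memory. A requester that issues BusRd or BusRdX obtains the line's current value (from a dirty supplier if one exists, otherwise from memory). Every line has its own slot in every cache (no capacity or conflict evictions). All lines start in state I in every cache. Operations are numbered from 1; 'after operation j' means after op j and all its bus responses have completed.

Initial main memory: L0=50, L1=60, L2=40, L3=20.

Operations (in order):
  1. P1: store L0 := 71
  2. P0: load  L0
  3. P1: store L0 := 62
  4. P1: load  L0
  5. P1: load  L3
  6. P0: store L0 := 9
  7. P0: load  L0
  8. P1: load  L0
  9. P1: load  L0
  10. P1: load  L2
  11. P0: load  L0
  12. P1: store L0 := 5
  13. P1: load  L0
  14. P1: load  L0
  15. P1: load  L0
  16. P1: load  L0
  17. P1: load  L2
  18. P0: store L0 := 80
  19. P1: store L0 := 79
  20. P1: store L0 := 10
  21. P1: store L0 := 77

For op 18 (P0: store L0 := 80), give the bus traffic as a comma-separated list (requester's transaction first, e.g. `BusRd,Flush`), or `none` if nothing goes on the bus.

bus = BusRdX,Flush

step 1: P1: store L0 := 71  ⟶  IM  (L0)  txn=BusRdX  M[L0]=50
step 2: P0: load  L0  ⟶  SO  (L0)  txn=BusRd  M[L0]=50
step 3: P1: store L0 := 62  ⟶  IM  (L0)  txn=BusUpgr  M[L0]=50
step 4: P1: load  L0  ⟶  IM  (L0)  txn=∅  M[L0]=50
step 5: P1: load  L3  ⟶  IE  (L3)  txn=BusRd  M[L3]=20
step 6: P0: store L0 := 9  ⟶  MI  (L0)  txn=BusRdX+Flush  M[L0]=62
step 7: P0: load  L0  ⟶  MI  (L0)  txn=∅  M[L0]=62
step 8: P1: load  L0  ⟶  OS  (L0)  txn=BusRd  M[L0]=62
step 9: P1: load  L0  ⟶  OS  (L0)  txn=∅  M[L0]=62
step 10: P1: load  L2  ⟶  IE  (L2)  txn=BusRd  M[L2]=40
step 11: P0: load  L0  ⟶  OS  (L0)  txn=∅  M[L0]=62
step 12: P1: store L0 := 5  ⟶  IM  (L0)  txn=BusUpgr+Flush  M[L0]=9
step 13: P1: load  L0  ⟶  IM  (L0)  txn=∅  M[L0]=9
step 14: P1: load  L0  ⟶  IM  (L0)  txn=∅  M[L0]=9
step 15: P1: load  L0  ⟶  IM  (L0)  txn=∅  M[L0]=9
step 16: P1: load  L0  ⟶  IM  (L0)  txn=∅  M[L0]=9
step 17: P1: load  L2  ⟶  IE  (L2)  txn=∅  M[L2]=40
step 18: P0: store L0 := 80  ⟶  MI  (L0)  txn=BusRdX+Flush  M[L0]=5
step 19: P1: store L0 := 79  ⟶  IM  (L0)  txn=BusRdX+Flush  M[L0]=80
step 20: P1: store L0 := 10  ⟶  IM  (L0)  txn=∅  M[L0]=80
step 21: P1: store L0 := 77  ⟶  IM  (L0)  txn=∅  M[L0]=80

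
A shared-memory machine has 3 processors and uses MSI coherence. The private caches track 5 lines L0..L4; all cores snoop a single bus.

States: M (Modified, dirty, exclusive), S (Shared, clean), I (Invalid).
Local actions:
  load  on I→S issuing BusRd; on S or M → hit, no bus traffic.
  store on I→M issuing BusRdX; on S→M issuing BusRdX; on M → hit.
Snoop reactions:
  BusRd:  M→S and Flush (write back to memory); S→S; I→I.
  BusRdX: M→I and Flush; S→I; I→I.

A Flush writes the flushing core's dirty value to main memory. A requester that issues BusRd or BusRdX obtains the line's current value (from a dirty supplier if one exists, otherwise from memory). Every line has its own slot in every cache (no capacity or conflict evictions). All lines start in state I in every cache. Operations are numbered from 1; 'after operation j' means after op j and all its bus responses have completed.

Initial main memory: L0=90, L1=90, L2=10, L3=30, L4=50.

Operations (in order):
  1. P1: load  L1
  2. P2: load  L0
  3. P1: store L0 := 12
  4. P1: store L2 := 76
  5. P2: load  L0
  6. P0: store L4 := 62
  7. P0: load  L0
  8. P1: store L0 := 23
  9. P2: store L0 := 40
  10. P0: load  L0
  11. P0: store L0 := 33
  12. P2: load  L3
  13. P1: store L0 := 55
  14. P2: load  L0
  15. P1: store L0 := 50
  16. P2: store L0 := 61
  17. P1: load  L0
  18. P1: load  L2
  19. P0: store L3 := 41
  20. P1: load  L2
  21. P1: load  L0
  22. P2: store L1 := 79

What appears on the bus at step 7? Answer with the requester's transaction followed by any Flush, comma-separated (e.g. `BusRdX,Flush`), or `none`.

bus = BusRd

[1] P1: load  L1 | P0:I, P1:S(90), P2:I | bus: BusRd
[2] P2: load  L0 | P0:I, P1:I, P2:S(90) | bus: BusRd
[3] P1: store L0 := 12 | P0:I, P1:M(12), P2:I | bus: BusRdX
[4] P1: store L2 := 76 | P0:I, P1:M(76), P2:I | bus: BusRdX
[5] P2: load  L0 | P0:I, P1:S(12), P2:S(12) | bus: BusRd,Flush
[6] P0: store L4 := 62 | P0:M(62), P1:I, P2:I | bus: BusRdX
[7] P0: load  L0 | P0:S(12), P1:S(12), P2:S(12) | bus: BusRd
[8] P1: store L0 := 23 | P0:I, P1:M(23), P2:I | bus: BusRdX
[9] P2: store L0 := 40 | P0:I, P1:I, P2:M(40) | bus: BusRdX,Flush
[10] P0: load  L0 | P0:S(40), P1:I, P2:S(40) | bus: BusRd,Flush
[11] P0: store L0 := 33 | P0:M(33), P1:I, P2:I | bus: BusRdX
[12] P2: load  L3 | P0:I, P1:I, P2:S(30) | bus: BusRd
[13] P1: store L0 := 55 | P0:I, P1:M(55), P2:I | bus: BusRdX,Flush
[14] P2: load  L0 | P0:I, P1:S(55), P2:S(55) | bus: BusRd,Flush
[15] P1: store L0 := 50 | P0:I, P1:M(50), P2:I | bus: BusRdX
[16] P2: store L0 := 61 | P0:I, P1:I, P2:M(61) | bus: BusRdX,Flush
[17] P1: load  L0 | P0:I, P1:S(61), P2:S(61) | bus: BusRd,Flush
[18] P1: load  L2 | P0:I, P1:M(76), P2:I | bus: none
[19] P0: store L3 := 41 | P0:M(41), P1:I, P2:I | bus: BusRdX
[20] P1: load  L2 | P0:I, P1:M(76), P2:I | bus: none
[21] P1: load  L0 | P0:I, P1:S(61), P2:S(61) | bus: none
[22] P2: store L1 := 79 | P0:I, P1:I, P2:M(79) | bus: BusRdX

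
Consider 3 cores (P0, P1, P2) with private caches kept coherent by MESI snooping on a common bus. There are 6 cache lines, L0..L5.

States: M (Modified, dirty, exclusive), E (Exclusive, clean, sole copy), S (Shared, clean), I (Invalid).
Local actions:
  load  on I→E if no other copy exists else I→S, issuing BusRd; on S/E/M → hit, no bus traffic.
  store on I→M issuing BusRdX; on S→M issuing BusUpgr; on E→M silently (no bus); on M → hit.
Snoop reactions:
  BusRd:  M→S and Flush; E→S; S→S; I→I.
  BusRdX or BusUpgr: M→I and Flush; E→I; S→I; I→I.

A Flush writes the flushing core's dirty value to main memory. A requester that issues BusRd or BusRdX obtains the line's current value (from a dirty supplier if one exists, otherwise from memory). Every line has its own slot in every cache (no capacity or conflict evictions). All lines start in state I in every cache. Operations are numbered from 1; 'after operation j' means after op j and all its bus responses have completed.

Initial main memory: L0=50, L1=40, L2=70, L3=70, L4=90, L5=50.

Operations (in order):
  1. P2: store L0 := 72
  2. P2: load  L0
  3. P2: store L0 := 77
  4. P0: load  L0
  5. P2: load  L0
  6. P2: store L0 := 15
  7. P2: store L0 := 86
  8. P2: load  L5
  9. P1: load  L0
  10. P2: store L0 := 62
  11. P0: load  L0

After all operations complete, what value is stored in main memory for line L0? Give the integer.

1. P2: store L0 := 72  bus=[BusRdX]  L0: P0=I P1=I P2=M  mem[L0]=50
2. P2: load  L0  bus=[-]  L0: P0=I P1=I P2=M  mem[L0]=50
3. P2: store L0 := 77  bus=[-]  L0: P0=I P1=I P2=M  mem[L0]=50
4. P0: load  L0  bus=[BusRd,Flush]  L0: P0=S P1=I P2=S  mem[L0]=77
5. P2: load  L0  bus=[-]  L0: P0=S P1=I P2=S  mem[L0]=77
6. P2: store L0 := 15  bus=[BusUpgr]  L0: P0=I P1=I P2=M  mem[L0]=77
7. P2: store L0 := 86  bus=[-]  L0: P0=I P1=I P2=M  mem[L0]=77
8. P2: load  L5  bus=[BusRd]  L5: P0=I P1=I P2=E  mem[L5]=50
9. P1: load  L0  bus=[BusRd,Flush]  L0: P0=I P1=S P2=S  mem[L0]=86
10. P2: store L0 := 62  bus=[BusUpgr]  L0: P0=I P1=I P2=M  mem[L0]=86
11. P0: load  L0  bus=[BusRd,Flush]  L0: P0=S P1=I P2=S  mem[L0]=62

memory[L0] = 62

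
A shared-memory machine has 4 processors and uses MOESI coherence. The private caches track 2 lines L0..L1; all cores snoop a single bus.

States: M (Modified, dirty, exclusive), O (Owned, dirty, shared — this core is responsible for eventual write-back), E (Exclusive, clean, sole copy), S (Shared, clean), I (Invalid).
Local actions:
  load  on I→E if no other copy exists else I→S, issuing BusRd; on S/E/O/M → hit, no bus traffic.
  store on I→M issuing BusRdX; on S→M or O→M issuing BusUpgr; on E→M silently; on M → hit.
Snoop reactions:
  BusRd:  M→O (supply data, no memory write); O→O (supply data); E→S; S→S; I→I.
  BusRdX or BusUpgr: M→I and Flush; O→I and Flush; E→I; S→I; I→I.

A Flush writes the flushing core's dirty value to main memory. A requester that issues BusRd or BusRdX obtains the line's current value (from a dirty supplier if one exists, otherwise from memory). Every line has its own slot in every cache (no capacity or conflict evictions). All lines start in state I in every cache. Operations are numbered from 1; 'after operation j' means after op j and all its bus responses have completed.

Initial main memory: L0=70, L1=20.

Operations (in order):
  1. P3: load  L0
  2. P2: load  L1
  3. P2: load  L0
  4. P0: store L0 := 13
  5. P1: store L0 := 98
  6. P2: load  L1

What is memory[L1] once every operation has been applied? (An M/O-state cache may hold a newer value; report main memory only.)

memory[L1] = 20

  op1 P3: load  L0 → I/I/I/E on L0; bus BusRd; mem=70
  op2 P2: load  L1 → I/I/E/I on L1; bus BusRd; mem=20
  op3 P2: load  L0 → I/I/S/S on L0; bus BusRd; mem=70
  op4 P0: store L0 := 13 → M/I/I/I on L0; bus BusRdX; mem=70
  op5 P1: store L0 := 98 → I/M/I/I on L0; bus BusRdX Flush; mem=13
  op6 P2: load  L1 → I/I/E/I on L1; bus (none); mem=20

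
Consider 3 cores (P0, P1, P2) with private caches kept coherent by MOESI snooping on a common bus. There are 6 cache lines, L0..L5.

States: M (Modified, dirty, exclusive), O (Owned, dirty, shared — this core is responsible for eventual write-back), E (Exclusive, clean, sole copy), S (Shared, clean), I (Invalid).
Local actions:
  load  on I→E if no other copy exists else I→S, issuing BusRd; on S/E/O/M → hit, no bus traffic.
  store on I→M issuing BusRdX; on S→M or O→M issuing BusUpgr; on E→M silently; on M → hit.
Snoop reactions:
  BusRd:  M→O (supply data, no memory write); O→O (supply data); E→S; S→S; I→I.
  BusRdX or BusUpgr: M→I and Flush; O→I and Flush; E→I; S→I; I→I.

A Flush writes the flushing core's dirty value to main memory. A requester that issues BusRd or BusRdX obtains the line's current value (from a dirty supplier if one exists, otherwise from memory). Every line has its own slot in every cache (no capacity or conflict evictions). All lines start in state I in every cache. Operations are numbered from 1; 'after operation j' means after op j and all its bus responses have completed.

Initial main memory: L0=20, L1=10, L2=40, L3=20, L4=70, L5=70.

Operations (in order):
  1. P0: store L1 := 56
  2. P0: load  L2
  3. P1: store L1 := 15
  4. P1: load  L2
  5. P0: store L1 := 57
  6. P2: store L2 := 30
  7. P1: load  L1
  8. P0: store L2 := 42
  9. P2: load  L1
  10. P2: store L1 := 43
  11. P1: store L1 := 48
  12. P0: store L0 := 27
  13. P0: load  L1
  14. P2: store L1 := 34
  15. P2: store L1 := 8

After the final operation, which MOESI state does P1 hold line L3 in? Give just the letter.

  op1 P0: store L1 := 56 → M/I/I on L1; bus BusRdX; mem=10
  op2 P0: load  L2 → E/I/I on L2; bus BusRd; mem=40
  op3 P1: store L1 := 15 → I/M/I on L1; bus BusRdX Flush; mem=56
  op4 P1: load  L2 → S/S/I on L2; bus BusRd; mem=40
  op5 P0: store L1 := 57 → M/I/I on L1; bus BusRdX Flush; mem=15
  op6 P2: store L2 := 30 → I/I/M on L2; bus BusRdX; mem=40
  op7 P1: load  L1 → O/S/I on L1; bus BusRd; mem=15
  op8 P0: store L2 := 42 → M/I/I on L2; bus BusRdX Flush; mem=30
  op9 P2: load  L1 → O/S/S on L1; bus BusRd; mem=15
  op10 P2: store L1 := 43 → I/I/M on L1; bus BusUpgr Flush; mem=57
  op11 P1: store L1 := 48 → I/M/I on L1; bus BusRdX Flush; mem=43
  op12 P0: store L0 := 27 → M/I/I on L0; bus BusRdX; mem=20
  op13 P0: load  L1 → S/O/I on L1; bus BusRd; mem=43
  op14 P2: store L1 := 34 → I/I/M on L1; bus BusRdX Flush; mem=48
  op15 P2: store L1 := 8 → I/I/M on L1; bus (none); mem=48

state = I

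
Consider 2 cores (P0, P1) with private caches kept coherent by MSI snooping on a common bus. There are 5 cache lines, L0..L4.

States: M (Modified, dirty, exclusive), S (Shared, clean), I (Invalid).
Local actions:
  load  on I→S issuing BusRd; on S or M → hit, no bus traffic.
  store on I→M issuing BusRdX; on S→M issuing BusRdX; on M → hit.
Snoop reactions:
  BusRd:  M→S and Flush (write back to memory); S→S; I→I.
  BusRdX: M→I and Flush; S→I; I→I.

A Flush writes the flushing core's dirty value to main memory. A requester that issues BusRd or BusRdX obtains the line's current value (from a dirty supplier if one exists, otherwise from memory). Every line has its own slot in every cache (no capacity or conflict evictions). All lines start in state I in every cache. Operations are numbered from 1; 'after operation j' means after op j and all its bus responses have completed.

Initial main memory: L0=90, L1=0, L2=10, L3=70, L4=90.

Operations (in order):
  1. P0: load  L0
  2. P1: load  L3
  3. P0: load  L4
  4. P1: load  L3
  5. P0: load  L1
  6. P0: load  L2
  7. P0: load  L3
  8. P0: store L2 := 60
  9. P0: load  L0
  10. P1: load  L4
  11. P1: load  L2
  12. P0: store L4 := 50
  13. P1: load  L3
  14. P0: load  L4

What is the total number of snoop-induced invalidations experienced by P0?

[1] P0: load  L0 | P0:S(90), P1:I | bus: BusRd
[2] P1: load  L3 | P0:I, P1:S(70) | bus: BusRd
[3] P0: load  L4 | P0:S(90), P1:I | bus: BusRd
[4] P1: load  L3 | P0:I, P1:S(70) | bus: none
[5] P0: load  L1 | P0:S(0), P1:I | bus: BusRd
[6] P0: load  L2 | P0:S(10), P1:I | bus: BusRd
[7] P0: load  L3 | P0:S(70), P1:S(70) | bus: BusRd
[8] P0: store L2 := 60 | P0:M(60), P1:I | bus: BusRdX
[9] P0: load  L0 | P0:S(90), P1:I | bus: none
[10] P1: load  L4 | P0:S(90), P1:S(90) | bus: BusRd
[11] P1: load  L2 | P0:S(60), P1:S(60) | bus: BusRd,Flush
[12] P0: store L4 := 50 | P0:M(50), P1:I | bus: BusRdX
[13] P1: load  L3 | P0:S(70), P1:S(70) | bus: none
[14] P0: load  L4 | P0:M(50), P1:I | bus: none

invalidations = 0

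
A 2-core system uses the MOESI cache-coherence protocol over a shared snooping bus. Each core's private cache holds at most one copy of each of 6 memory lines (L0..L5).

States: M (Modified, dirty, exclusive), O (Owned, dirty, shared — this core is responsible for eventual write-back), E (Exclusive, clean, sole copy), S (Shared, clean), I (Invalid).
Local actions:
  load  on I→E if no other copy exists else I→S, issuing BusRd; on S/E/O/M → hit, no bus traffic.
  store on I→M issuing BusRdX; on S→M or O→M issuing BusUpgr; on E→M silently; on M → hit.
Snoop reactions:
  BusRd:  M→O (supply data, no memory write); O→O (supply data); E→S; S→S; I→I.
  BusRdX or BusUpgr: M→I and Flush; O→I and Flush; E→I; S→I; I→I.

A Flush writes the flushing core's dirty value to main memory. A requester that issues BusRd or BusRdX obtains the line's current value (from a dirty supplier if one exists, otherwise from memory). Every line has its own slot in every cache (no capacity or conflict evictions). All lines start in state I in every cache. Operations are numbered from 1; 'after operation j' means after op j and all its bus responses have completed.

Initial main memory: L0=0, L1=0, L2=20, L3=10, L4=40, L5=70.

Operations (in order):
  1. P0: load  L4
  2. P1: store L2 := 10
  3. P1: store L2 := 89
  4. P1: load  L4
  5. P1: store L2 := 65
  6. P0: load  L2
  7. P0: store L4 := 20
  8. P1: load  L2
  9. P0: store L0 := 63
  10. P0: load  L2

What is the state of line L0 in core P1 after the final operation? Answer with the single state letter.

state = I

1. P0: load  L4  bus=[BusRd]  L4: P0=E P1=I  mem[L4]=40
2. P1: store L2 := 10  bus=[BusRdX]  L2: P0=I P1=M  mem[L2]=20
3. P1: store L2 := 89  bus=[-]  L2: P0=I P1=M  mem[L2]=20
4. P1: load  L4  bus=[BusRd]  L4: P0=S P1=S  mem[L4]=40
5. P1: store L2 := 65  bus=[-]  L2: P0=I P1=M  mem[L2]=20
6. P0: load  L2  bus=[BusRd]  L2: P0=S P1=O  mem[L2]=20
7. P0: store L4 := 20  bus=[BusUpgr]  L4: P0=M P1=I  mem[L4]=40
8. P1: load  L2  bus=[-]  L2: P0=S P1=O  mem[L2]=20
9. P0: store L0 := 63  bus=[BusRdX]  L0: P0=M P1=I  mem[L0]=0
10. P0: load  L2  bus=[-]  L2: P0=S P1=O  mem[L2]=20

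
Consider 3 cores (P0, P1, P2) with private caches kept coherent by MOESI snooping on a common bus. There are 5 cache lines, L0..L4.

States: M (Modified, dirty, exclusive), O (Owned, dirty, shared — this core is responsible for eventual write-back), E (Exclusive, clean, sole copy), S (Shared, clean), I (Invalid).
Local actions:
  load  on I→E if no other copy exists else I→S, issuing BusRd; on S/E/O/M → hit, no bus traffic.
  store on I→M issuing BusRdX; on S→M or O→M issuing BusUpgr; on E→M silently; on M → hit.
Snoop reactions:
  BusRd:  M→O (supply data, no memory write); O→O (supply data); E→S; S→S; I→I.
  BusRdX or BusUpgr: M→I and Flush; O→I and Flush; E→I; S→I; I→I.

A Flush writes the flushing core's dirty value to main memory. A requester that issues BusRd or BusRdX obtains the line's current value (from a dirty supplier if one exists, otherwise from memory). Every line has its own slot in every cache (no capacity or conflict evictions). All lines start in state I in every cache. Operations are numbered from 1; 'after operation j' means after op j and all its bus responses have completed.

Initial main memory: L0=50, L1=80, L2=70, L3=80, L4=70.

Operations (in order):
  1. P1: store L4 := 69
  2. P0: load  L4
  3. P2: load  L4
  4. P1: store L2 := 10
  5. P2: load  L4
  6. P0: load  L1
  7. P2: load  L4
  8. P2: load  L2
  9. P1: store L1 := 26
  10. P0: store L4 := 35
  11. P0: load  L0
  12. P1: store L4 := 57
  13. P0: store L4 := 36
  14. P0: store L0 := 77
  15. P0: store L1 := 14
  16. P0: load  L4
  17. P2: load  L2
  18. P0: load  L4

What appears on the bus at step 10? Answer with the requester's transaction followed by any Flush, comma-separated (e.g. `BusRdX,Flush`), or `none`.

1. P1: store L4 := 69  bus=[BusRdX]  L4: P0=I P1=M P2=I  mem[L4]=70
2. P0: load  L4  bus=[BusRd]  L4: P0=S P1=O P2=I  mem[L4]=70
3. P2: load  L4  bus=[BusRd]  L4: P0=S P1=O P2=S  mem[L4]=70
4. P1: store L2 := 10  bus=[BusRdX]  L2: P0=I P1=M P2=I  mem[L2]=70
5. P2: load  L4  bus=[-]  L4: P0=S P1=O P2=S  mem[L4]=70
6. P0: load  L1  bus=[BusRd]  L1: P0=E P1=I P2=I  mem[L1]=80
7. P2: load  L4  bus=[-]  L4: P0=S P1=O P2=S  mem[L4]=70
8. P2: load  L2  bus=[BusRd]  L2: P0=I P1=O P2=S  mem[L2]=70
9. P1: store L1 := 26  bus=[BusRdX]  L1: P0=I P1=M P2=I  mem[L1]=80
10. P0: store L4 := 35  bus=[BusUpgr,Flush]  L4: P0=M P1=I P2=I  mem[L4]=69
11. P0: load  L0  bus=[BusRd]  L0: P0=E P1=I P2=I  mem[L0]=50
12. P1: store L4 := 57  bus=[BusRdX,Flush]  L4: P0=I P1=M P2=I  mem[L4]=35
13. P0: store L4 := 36  bus=[BusRdX,Flush]  L4: P0=M P1=I P2=I  mem[L4]=57
14. P0: store L0 := 77  bus=[-]  L0: P0=M P1=I P2=I  mem[L0]=50
15. P0: store L1 := 14  bus=[BusRdX,Flush]  L1: P0=M P1=I P2=I  mem[L1]=26
16. P0: load  L4  bus=[-]  L4: P0=M P1=I P2=I  mem[L4]=57
17. P2: load  L2  bus=[-]  L2: P0=I P1=O P2=S  mem[L2]=70
18. P0: load  L4  bus=[-]  L4: P0=M P1=I P2=I  mem[L4]=57

bus = BusUpgr,Flush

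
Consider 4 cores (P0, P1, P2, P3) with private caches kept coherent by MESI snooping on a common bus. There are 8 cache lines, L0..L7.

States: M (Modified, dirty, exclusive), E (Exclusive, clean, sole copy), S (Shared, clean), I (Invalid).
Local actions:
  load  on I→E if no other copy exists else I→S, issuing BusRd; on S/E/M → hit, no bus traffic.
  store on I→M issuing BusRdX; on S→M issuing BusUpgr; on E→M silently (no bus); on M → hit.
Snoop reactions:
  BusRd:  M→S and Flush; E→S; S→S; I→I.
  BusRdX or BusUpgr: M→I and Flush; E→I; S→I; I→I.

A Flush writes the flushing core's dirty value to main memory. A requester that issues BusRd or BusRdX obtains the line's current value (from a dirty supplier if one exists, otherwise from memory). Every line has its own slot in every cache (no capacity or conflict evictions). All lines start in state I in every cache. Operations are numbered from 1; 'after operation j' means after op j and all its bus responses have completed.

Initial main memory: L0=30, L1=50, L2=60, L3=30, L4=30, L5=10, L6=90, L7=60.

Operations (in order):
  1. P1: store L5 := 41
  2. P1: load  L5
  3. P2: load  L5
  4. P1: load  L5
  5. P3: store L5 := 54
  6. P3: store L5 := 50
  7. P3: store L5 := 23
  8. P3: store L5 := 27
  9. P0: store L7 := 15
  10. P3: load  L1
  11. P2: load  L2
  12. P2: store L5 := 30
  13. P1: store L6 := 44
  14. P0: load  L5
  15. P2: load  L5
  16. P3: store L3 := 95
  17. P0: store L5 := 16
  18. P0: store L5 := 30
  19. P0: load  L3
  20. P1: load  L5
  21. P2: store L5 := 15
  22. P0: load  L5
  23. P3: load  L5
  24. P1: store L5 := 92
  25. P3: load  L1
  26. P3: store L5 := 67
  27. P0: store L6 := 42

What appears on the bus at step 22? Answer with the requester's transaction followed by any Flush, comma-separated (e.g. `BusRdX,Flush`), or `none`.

  op1 P1: store L5 := 41 → I/M/I/I on L5; bus BusRdX; mem=10
  op2 P1: load  L5 → I/M/I/I on L5; bus (none); mem=10
  op3 P2: load  L5 → I/S/S/I on L5; bus BusRd Flush; mem=41
  op4 P1: load  L5 → I/S/S/I on L5; bus (none); mem=41
  op5 P3: store L5 := 54 → I/I/I/M on L5; bus BusRdX; mem=41
  op6 P3: store L5 := 50 → I/I/I/M on L5; bus (none); mem=41
  op7 P3: store L5 := 23 → I/I/I/M on L5; bus (none); mem=41
  op8 P3: store L5 := 27 → I/I/I/M on L5; bus (none); mem=41
  op9 P0: store L7 := 15 → M/I/I/I on L7; bus BusRdX; mem=60
  op10 P3: load  L1 → I/I/I/E on L1; bus BusRd; mem=50
  op11 P2: load  L2 → I/I/E/I on L2; bus BusRd; mem=60
  op12 P2: store L5 := 30 → I/I/M/I on L5; bus BusRdX Flush; mem=27
  op13 P1: store L6 := 44 → I/M/I/I on L6; bus BusRdX; mem=90
  op14 P0: load  L5 → S/I/S/I on L5; bus BusRd Flush; mem=30
  op15 P2: load  L5 → S/I/S/I on L5; bus (none); mem=30
  op16 P3: store L3 := 95 → I/I/I/M on L3; bus BusRdX; mem=30
  op17 P0: store L5 := 16 → M/I/I/I on L5; bus BusUpgr; mem=30
  op18 P0: store L5 := 30 → M/I/I/I on L5; bus (none); mem=30
  op19 P0: load  L3 → S/I/I/S on L3; bus BusRd Flush; mem=95
  op20 P1: load  L5 → S/S/I/I on L5; bus BusRd Flush; mem=30
  op21 P2: store L5 := 15 → I/I/M/I on L5; bus BusRdX; mem=30
  op22 P0: load  L5 → S/I/S/I on L5; bus BusRd Flush; mem=15
  op23 P3: load  L5 → S/I/S/S on L5; bus BusRd; mem=15
  op24 P1: store L5 := 92 → I/M/I/I on L5; bus BusRdX; mem=15
  op25 P3: load  L1 → I/I/I/E on L1; bus (none); mem=50
  op26 P3: store L5 := 67 → I/I/I/M on L5; bus BusRdX Flush; mem=92
  op27 P0: store L6 := 42 → M/I/I/I on L6; bus BusRdX Flush; mem=44

bus = BusRd,Flush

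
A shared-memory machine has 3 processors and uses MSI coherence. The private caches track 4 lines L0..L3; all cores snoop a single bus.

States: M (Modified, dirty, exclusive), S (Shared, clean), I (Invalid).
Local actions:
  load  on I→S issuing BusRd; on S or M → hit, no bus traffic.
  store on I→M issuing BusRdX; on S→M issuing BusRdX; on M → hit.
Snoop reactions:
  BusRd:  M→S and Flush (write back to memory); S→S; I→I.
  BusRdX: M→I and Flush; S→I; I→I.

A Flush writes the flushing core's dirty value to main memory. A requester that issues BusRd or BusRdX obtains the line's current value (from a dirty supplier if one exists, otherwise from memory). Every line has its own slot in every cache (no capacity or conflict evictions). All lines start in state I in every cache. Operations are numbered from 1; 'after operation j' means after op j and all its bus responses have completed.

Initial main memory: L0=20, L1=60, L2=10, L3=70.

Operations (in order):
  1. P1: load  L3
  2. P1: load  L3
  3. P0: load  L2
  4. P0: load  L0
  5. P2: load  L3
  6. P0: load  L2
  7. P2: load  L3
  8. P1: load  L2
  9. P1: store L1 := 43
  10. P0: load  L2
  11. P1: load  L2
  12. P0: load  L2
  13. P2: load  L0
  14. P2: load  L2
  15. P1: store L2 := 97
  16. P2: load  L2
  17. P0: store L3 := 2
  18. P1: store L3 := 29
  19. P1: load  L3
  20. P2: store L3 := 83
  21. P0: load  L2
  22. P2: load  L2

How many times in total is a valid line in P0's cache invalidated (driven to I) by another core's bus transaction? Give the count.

1. P1: load  L3  bus=[BusRd]  L3: P0=I P1=S P2=I  mem[L3]=70
2. P1: load  L3  bus=[-]  L3: P0=I P1=S P2=I  mem[L3]=70
3. P0: load  L2  bus=[BusRd]  L2: P0=S P1=I P2=I  mem[L2]=10
4. P0: load  L0  bus=[BusRd]  L0: P0=S P1=I P2=I  mem[L0]=20
5. P2: load  L3  bus=[BusRd]  L3: P0=I P1=S P2=S  mem[L3]=70
6. P0: load  L2  bus=[-]  L2: P0=S P1=I P2=I  mem[L2]=10
7. P2: load  L3  bus=[-]  L3: P0=I P1=S P2=S  mem[L3]=70
8. P1: load  L2  bus=[BusRd]  L2: P0=S P1=S P2=I  mem[L2]=10
9. P1: store L1 := 43  bus=[BusRdX]  L1: P0=I P1=M P2=I  mem[L1]=60
10. P0: load  L2  bus=[-]  L2: P0=S P1=S P2=I  mem[L2]=10
11. P1: load  L2  bus=[-]  L2: P0=S P1=S P2=I  mem[L2]=10
12. P0: load  L2  bus=[-]  L2: P0=S P1=S P2=I  mem[L2]=10
13. P2: load  L0  bus=[BusRd]  L0: P0=S P1=I P2=S  mem[L0]=20
14. P2: load  L2  bus=[BusRd]  L2: P0=S P1=S P2=S  mem[L2]=10
15. P1: store L2 := 97  bus=[BusRdX]  L2: P0=I P1=M P2=I  mem[L2]=10
16. P2: load  L2  bus=[BusRd,Flush]  L2: P0=I P1=S P2=S  mem[L2]=97
17. P0: store L3 := 2  bus=[BusRdX]  L3: P0=M P1=I P2=I  mem[L3]=70
18. P1: store L3 := 29  bus=[BusRdX,Flush]  L3: P0=I P1=M P2=I  mem[L3]=2
19. P1: load  L3  bus=[-]  L3: P0=I P1=M P2=I  mem[L3]=2
20. P2: store L3 := 83  bus=[BusRdX,Flush]  L3: P0=I P1=I P2=M  mem[L3]=29
21. P0: load  L2  bus=[BusRd]  L2: P0=S P1=S P2=S  mem[L2]=97
22. P2: load  L2  bus=[-]  L2: P0=S P1=S P2=S  mem[L2]=97

invalidations = 2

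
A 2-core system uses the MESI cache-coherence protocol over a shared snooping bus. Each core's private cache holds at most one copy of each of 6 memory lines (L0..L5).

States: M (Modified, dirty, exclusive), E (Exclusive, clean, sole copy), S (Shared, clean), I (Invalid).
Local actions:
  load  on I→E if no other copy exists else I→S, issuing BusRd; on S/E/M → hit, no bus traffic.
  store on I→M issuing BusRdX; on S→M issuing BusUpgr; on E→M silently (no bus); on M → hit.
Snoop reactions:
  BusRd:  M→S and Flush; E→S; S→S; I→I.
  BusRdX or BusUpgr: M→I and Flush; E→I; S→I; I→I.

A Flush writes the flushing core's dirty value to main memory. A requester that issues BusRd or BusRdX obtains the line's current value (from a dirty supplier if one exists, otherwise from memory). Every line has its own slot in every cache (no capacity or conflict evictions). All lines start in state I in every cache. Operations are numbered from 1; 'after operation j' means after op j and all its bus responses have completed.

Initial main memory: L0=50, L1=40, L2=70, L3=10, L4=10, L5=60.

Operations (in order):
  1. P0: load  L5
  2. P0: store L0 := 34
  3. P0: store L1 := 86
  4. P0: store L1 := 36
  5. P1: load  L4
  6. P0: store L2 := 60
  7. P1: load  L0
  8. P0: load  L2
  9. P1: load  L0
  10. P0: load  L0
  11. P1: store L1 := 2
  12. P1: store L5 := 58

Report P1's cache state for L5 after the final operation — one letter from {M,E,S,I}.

step 1: P0: load  L5  ⟶  EI  (L5)  txn=BusRd  M[L5]=60
step 2: P0: store L0 := 34  ⟶  MI  (L0)  txn=BusRdX  M[L0]=50
step 3: P0: store L1 := 86  ⟶  MI  (L1)  txn=BusRdX  M[L1]=40
step 4: P0: store L1 := 36  ⟶  MI  (L1)  txn=∅  M[L1]=40
step 5: P1: load  L4  ⟶  IE  (L4)  txn=BusRd  M[L4]=10
step 6: P0: store L2 := 60  ⟶  MI  (L2)  txn=BusRdX  M[L2]=70
step 7: P1: load  L0  ⟶  SS  (L0)  txn=BusRd+Flush  M[L0]=34
step 8: P0: load  L2  ⟶  MI  (L2)  txn=∅  M[L2]=70
step 9: P1: load  L0  ⟶  SS  (L0)  txn=∅  M[L0]=34
step 10: P0: load  L0  ⟶  SS  (L0)  txn=∅  M[L0]=34
step 11: P1: store L1 := 2  ⟶  IM  (L1)  txn=BusRdX+Flush  M[L1]=36
step 12: P1: store L5 := 58  ⟶  IM  (L5)  txn=BusRdX  M[L5]=60

state = M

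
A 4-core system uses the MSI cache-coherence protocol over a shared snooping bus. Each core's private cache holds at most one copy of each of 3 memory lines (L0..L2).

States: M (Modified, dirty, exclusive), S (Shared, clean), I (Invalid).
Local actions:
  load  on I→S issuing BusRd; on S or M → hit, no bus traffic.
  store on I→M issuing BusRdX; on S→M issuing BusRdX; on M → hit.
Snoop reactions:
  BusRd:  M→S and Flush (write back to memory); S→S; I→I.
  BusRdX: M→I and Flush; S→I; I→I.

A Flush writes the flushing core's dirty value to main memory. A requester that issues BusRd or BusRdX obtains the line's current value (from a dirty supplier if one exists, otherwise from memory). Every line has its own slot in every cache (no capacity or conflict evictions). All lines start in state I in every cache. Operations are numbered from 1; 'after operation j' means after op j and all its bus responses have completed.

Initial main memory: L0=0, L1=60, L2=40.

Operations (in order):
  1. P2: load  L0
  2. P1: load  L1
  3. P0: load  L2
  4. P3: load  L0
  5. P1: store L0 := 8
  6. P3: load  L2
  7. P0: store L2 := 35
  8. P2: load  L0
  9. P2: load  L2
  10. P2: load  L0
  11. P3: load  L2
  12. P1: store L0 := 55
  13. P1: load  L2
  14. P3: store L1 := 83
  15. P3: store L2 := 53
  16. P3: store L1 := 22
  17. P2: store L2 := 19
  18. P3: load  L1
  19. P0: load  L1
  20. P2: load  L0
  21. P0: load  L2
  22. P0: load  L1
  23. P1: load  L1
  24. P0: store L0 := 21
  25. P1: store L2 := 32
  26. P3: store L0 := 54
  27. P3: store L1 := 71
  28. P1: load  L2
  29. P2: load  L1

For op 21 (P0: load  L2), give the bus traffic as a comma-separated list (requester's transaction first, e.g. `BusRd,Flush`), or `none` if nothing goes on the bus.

bus = BusRd,Flush

[1] P2: load  L0 | P0:I, P1:I, P2:S(0), P3:I | bus: BusRd
[2] P1: load  L1 | P0:I, P1:S(60), P2:I, P3:I | bus: BusRd
[3] P0: load  L2 | P0:S(40), P1:I, P2:I, P3:I | bus: BusRd
[4] P3: load  L0 | P0:I, P1:I, P2:S(0), P3:S(0) | bus: BusRd
[5] P1: store L0 := 8 | P0:I, P1:M(8), P2:I, P3:I | bus: BusRdX
[6] P3: load  L2 | P0:S(40), P1:I, P2:I, P3:S(40) | bus: BusRd
[7] P0: store L2 := 35 | P0:M(35), P1:I, P2:I, P3:I | bus: BusRdX
[8] P2: load  L0 | P0:I, P1:S(8), P2:S(8), P3:I | bus: BusRd,Flush
[9] P2: load  L2 | P0:S(35), P1:I, P2:S(35), P3:I | bus: BusRd,Flush
[10] P2: load  L0 | P0:I, P1:S(8), P2:S(8), P3:I | bus: none
[11] P3: load  L2 | P0:S(35), P1:I, P2:S(35), P3:S(35) | bus: BusRd
[12] P1: store L0 := 55 | P0:I, P1:M(55), P2:I, P3:I | bus: BusRdX
[13] P1: load  L2 | P0:S(35), P1:S(35), P2:S(35), P3:S(35) | bus: BusRd
[14] P3: store L1 := 83 | P0:I, P1:I, P2:I, P3:M(83) | bus: BusRdX
[15] P3: store L2 := 53 | P0:I, P1:I, P2:I, P3:M(53) | bus: BusRdX
[16] P3: store L1 := 22 | P0:I, P1:I, P2:I, P3:M(22) | bus: none
[17] P2: store L2 := 19 | P0:I, P1:I, P2:M(19), P3:I | bus: BusRdX,Flush
[18] P3: load  L1 | P0:I, P1:I, P2:I, P3:M(22) | bus: none
[19] P0: load  L1 | P0:S(22), P1:I, P2:I, P3:S(22) | bus: BusRd,Flush
[20] P2: load  L0 | P0:I, P1:S(55), P2:S(55), P3:I | bus: BusRd,Flush
[21] P0: load  L2 | P0:S(19), P1:I, P2:S(19), P3:I | bus: BusRd,Flush
[22] P0: load  L1 | P0:S(22), P1:I, P2:I, P3:S(22) | bus: none
[23] P1: load  L1 | P0:S(22), P1:S(22), P2:I, P3:S(22) | bus: BusRd
[24] P0: store L0 := 21 | P0:M(21), P1:I, P2:I, P3:I | bus: BusRdX
[25] P1: store L2 := 32 | P0:I, P1:M(32), P2:I, P3:I | bus: BusRdX
[26] P3: store L0 := 54 | P0:I, P1:I, P2:I, P3:M(54) | bus: BusRdX,Flush
[27] P3: store L1 := 71 | P0:I, P1:I, P2:I, P3:M(71) | bus: BusRdX
[28] P1: load  L2 | P0:I, P1:M(32), P2:I, P3:I | bus: none
[29] P2: load  L1 | P0:I, P1:I, P2:S(71), P3:S(71) | bus: BusRd,Flush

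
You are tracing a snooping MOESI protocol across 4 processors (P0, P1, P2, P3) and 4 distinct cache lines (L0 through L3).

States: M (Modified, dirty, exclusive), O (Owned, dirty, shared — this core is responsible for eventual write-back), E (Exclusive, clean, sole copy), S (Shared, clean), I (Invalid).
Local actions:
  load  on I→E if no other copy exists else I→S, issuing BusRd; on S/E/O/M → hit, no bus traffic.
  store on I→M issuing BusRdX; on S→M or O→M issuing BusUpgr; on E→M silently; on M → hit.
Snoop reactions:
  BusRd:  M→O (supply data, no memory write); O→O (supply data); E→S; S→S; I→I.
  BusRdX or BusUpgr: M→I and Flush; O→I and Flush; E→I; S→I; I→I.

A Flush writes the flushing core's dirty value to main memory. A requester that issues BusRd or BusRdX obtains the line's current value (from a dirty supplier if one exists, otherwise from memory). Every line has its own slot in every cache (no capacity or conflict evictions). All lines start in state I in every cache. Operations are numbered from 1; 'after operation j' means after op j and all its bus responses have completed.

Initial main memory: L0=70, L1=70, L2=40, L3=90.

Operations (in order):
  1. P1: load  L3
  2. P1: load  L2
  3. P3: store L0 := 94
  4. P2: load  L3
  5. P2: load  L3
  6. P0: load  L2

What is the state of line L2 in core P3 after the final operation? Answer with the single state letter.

state = I

1. P1: load  L3  bus=[BusRd]  L3: P0=I P1=E P2=I P3=I  mem[L3]=90
2. P1: load  L2  bus=[BusRd]  L2: P0=I P1=E P2=I P3=I  mem[L2]=40
3. P3: store L0 := 94  bus=[BusRdX]  L0: P0=I P1=I P2=I P3=M  mem[L0]=70
4. P2: load  L3  bus=[BusRd]  L3: P0=I P1=S P2=S P3=I  mem[L3]=90
5. P2: load  L3  bus=[-]  L3: P0=I P1=S P2=S P3=I  mem[L3]=90
6. P0: load  L2  bus=[BusRd]  L2: P0=S P1=S P2=I P3=I  mem[L2]=40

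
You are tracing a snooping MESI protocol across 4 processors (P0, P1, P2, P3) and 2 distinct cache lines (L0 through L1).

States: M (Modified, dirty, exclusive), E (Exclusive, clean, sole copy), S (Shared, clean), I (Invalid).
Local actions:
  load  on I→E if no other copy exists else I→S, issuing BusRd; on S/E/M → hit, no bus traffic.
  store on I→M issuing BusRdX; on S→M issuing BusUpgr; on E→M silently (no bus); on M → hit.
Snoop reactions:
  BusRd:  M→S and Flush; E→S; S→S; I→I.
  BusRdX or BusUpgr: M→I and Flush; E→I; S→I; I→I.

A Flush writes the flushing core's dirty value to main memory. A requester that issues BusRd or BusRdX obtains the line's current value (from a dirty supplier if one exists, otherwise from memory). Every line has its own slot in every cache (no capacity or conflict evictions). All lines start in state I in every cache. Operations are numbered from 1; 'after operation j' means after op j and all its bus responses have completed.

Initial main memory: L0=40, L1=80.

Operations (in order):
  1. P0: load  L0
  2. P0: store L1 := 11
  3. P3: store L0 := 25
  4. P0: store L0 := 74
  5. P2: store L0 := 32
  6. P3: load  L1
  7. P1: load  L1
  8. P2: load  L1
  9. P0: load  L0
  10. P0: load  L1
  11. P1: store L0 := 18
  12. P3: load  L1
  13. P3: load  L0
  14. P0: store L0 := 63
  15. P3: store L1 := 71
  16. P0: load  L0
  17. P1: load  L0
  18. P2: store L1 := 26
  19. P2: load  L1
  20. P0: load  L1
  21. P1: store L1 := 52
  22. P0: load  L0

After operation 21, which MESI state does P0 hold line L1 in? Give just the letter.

[1] P0: load  L0 | P0:E(40), P1:I, P2:I, P3:I | bus: BusRd
[2] P0: store L1 := 11 | P0:M(11), P1:I, P2:I, P3:I | bus: BusRdX
[3] P3: store L0 := 25 | P0:I, P1:I, P2:I, P3:M(25) | bus: BusRdX
[4] P0: store L0 := 74 | P0:M(74), P1:I, P2:I, P3:I | bus: BusRdX,Flush
[5] P2: store L0 := 32 | P0:I, P1:I, P2:M(32), P3:I | bus: BusRdX,Flush
[6] P3: load  L1 | P0:S(11), P1:I, P2:I, P3:S(11) | bus: BusRd,Flush
[7] P1: load  L1 | P0:S(11), P1:S(11), P2:I, P3:S(11) | bus: BusRd
[8] P2: load  L1 | P0:S(11), P1:S(11), P2:S(11), P3:S(11) | bus: BusRd
[9] P0: load  L0 | P0:S(32), P1:I, P2:S(32), P3:I | bus: BusRd,Flush
[10] P0: load  L1 | P0:S(11), P1:S(11), P2:S(11), P3:S(11) | bus: none
[11] P1: store L0 := 18 | P0:I, P1:M(18), P2:I, P3:I | bus: BusRdX
[12] P3: load  L1 | P0:S(11), P1:S(11), P2:S(11), P3:S(11) | bus: none
[13] P3: load  L0 | P0:I, P1:S(18), P2:I, P3:S(18) | bus: BusRd,Flush
[14] P0: store L0 := 63 | P0:M(63), P1:I, P2:I, P3:I | bus: BusRdX
[15] P3: store L1 := 71 | P0:I, P1:I, P2:I, P3:M(71) | bus: BusUpgr
[16] P0: load  L0 | P0:M(63), P1:I, P2:I, P3:I | bus: none
[17] P1: load  L0 | P0:S(63), P1:S(63), P2:I, P3:I | bus: BusRd,Flush
[18] P2: store L1 := 26 | P0:I, P1:I, P2:M(26), P3:I | bus: BusRdX,Flush
[19] P2: load  L1 | P0:I, P1:I, P2:M(26), P3:I | bus: none
[20] P0: load  L1 | P0:S(26), P1:I, P2:S(26), P3:I | bus: BusRd,Flush
[21] P1: store L1 := 52 | P0:I, P1:M(52), P2:I, P3:I | bus: BusRdX
[22] P0: load  L0 | P0:S(63), P1:S(63), P2:I, P3:I | bus: none

state = I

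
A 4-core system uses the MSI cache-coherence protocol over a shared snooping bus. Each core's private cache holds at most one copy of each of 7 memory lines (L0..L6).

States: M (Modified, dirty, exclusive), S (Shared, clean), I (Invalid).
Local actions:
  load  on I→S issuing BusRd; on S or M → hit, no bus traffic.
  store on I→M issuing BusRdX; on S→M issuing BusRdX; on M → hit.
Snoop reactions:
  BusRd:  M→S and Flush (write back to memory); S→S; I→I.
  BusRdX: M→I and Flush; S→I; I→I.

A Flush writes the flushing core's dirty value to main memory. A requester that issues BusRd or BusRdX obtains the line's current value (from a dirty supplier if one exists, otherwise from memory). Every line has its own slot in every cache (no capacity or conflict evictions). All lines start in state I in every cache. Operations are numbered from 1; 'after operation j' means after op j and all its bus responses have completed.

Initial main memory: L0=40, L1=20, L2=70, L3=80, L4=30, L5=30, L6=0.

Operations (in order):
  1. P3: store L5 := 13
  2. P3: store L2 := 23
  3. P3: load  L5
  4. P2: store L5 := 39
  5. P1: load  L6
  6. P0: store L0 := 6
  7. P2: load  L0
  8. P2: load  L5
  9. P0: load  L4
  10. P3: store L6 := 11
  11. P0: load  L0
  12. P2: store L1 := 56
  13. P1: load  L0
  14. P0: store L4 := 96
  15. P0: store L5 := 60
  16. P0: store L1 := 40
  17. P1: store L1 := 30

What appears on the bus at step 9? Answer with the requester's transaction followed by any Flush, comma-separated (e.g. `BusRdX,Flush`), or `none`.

[1] P3: store L5 := 13 | P0:I, P1:I, P2:I, P3:M(13) | bus: BusRdX
[2] P3: store L2 := 23 | P0:I, P1:I, P2:I, P3:M(23) | bus: BusRdX
[3] P3: load  L5 | P0:I, P1:I, P2:I, P3:M(13) | bus: none
[4] P2: store L5 := 39 | P0:I, P1:I, P2:M(39), P3:I | bus: BusRdX,Flush
[5] P1: load  L6 | P0:I, P1:S(0), P2:I, P3:I | bus: BusRd
[6] P0: store L0 := 6 | P0:M(6), P1:I, P2:I, P3:I | bus: BusRdX
[7] P2: load  L0 | P0:S(6), P1:I, P2:S(6), P3:I | bus: BusRd,Flush
[8] P2: load  L5 | P0:I, P1:I, P2:M(39), P3:I | bus: none
[9] P0: load  L4 | P0:S(30), P1:I, P2:I, P3:I | bus: BusRd
[10] P3: store L6 := 11 | P0:I, P1:I, P2:I, P3:M(11) | bus: BusRdX
[11] P0: load  L0 | P0:S(6), P1:I, P2:S(6), P3:I | bus: none
[12] P2: store L1 := 56 | P0:I, P1:I, P2:M(56), P3:I | bus: BusRdX
[13] P1: load  L0 | P0:S(6), P1:S(6), P2:S(6), P3:I | bus: BusRd
[14] P0: store L4 := 96 | P0:M(96), P1:I, P2:I, P3:I | bus: BusRdX
[15] P0: store L5 := 60 | P0:M(60), P1:I, P2:I, P3:I | bus: BusRdX,Flush
[16] P0: store L1 := 40 | P0:M(40), P1:I, P2:I, P3:I | bus: BusRdX,Flush
[17] P1: store L1 := 30 | P0:I, P1:M(30), P2:I, P3:I | bus: BusRdX,Flush

bus = BusRd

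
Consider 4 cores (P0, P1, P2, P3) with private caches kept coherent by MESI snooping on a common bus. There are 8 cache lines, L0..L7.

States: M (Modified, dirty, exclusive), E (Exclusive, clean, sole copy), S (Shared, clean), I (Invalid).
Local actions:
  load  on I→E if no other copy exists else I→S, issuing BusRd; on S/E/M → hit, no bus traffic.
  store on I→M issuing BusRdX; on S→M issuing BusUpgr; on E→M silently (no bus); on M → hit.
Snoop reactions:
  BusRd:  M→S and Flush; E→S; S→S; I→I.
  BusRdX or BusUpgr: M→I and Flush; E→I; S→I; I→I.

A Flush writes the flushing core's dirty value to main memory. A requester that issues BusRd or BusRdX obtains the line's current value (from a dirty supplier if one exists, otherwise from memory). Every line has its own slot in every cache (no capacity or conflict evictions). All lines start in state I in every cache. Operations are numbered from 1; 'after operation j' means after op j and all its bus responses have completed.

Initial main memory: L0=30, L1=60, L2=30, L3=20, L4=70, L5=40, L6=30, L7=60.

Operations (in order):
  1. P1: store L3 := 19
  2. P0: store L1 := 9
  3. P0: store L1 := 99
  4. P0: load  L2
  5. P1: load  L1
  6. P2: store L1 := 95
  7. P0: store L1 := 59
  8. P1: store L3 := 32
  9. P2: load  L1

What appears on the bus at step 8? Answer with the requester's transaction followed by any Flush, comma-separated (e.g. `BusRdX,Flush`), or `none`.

bus = none

1. P1: store L3 := 19  bus=[BusRdX]  L3: P0=I P1=M P2=I P3=I  mem[L3]=20
2. P0: store L1 := 9  bus=[BusRdX]  L1: P0=M P1=I P2=I P3=I  mem[L1]=60
3. P0: store L1 := 99  bus=[-]  L1: P0=M P1=I P2=I P3=I  mem[L1]=60
4. P0: load  L2  bus=[BusRd]  L2: P0=E P1=I P2=I P3=I  mem[L2]=30
5. P1: load  L1  bus=[BusRd,Flush]  L1: P0=S P1=S P2=I P3=I  mem[L1]=99
6. P2: store L1 := 95  bus=[BusRdX]  L1: P0=I P1=I P2=M P3=I  mem[L1]=99
7. P0: store L1 := 59  bus=[BusRdX,Flush]  L1: P0=M P1=I P2=I P3=I  mem[L1]=95
8. P1: store L3 := 32  bus=[-]  L3: P0=I P1=M P2=I P3=I  mem[L3]=20
9. P2: load  L1  bus=[BusRd,Flush]  L1: P0=S P1=I P2=S P3=I  mem[L1]=59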